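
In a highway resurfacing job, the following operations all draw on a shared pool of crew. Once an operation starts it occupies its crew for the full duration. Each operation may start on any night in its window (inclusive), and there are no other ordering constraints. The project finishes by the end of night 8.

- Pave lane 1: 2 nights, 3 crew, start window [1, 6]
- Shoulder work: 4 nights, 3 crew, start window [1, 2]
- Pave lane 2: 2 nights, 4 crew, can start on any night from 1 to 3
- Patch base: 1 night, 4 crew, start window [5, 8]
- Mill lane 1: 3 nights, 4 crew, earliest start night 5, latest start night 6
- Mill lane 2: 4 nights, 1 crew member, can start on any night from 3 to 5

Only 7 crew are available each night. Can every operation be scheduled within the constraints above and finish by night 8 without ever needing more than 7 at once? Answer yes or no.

yes

Schedule Pave lane 1@1, Shoulder work@1, Pave lane 2@3, Patch base@5, Mill lane 1@6, Mill lane 2@5: n1:6  n2:6  n3:7  n4:7  n5:5  n6:5  n7:5  n8:5 — peak 7 ≤ 7.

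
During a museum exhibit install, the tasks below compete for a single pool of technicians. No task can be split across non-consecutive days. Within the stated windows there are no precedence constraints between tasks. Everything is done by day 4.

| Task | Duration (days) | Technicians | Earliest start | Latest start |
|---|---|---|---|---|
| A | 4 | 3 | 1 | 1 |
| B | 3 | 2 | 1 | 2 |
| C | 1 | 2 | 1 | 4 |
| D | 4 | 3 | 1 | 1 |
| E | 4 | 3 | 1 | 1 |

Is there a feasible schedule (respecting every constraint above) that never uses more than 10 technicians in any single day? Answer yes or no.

no

Total technician-days = 44; over 4 days the average is 44/4 > 10, so some day must exceed 10.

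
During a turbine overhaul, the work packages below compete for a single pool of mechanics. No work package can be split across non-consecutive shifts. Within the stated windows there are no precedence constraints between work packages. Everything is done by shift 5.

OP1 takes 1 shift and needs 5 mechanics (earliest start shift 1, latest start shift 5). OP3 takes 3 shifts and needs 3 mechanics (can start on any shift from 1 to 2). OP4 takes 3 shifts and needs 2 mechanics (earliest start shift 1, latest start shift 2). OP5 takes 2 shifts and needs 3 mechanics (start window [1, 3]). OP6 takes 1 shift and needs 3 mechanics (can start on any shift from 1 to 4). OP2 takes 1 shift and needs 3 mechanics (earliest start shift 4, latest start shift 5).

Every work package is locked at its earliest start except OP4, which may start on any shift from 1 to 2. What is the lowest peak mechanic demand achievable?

14

OP4@1: s1:16  s2:8  s3:5  s4:3  s5:0 → peak 16
OP4@2: s1:14  s2:8  s3:5  s4:5  s5:0 → peak 14
Best is OP4@2, peak 14.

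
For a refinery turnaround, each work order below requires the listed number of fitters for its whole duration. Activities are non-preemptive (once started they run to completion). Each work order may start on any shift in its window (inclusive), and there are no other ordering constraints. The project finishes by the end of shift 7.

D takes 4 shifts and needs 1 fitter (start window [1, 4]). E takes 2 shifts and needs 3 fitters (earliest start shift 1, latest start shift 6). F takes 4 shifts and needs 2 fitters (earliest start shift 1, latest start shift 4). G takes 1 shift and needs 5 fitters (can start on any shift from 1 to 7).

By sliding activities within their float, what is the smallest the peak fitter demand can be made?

Early-start (D@1, E@1, F@1, G@1) gives peak 11: s1:11  s2:6  s3:3  s4:3  s5:0  s6:0  s7:0.
Shift F→3, G→7.
Schedule D@1, E@1, F@3, G@7: s1:4  s2:4  s3:3  s4:3  s5:2  s6:2  s7:5 — peak 5.

5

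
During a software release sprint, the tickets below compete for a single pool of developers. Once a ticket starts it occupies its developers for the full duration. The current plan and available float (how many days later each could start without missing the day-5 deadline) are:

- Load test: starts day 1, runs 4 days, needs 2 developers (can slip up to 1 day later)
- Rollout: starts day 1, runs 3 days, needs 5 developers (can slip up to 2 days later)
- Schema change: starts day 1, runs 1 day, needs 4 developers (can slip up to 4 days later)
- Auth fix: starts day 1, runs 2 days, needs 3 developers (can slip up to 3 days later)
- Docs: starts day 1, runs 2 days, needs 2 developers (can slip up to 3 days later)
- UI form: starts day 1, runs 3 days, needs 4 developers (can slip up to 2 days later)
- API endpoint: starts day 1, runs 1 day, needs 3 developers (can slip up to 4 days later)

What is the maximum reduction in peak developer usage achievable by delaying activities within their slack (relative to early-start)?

Early-start peak: d1:23  d2:16  d3:11  d4:2  d5:0 ⇒ 23.
Leveled (Load test@1, Rollout@1, Schema change@1, Auth fix@4, Docs@4, UI form@2, API endpoint@5): d1:11  d2:11  d3:11  d4:11  d5:8 ⇒ 11.
Reduction 23 − 11 = 12.

12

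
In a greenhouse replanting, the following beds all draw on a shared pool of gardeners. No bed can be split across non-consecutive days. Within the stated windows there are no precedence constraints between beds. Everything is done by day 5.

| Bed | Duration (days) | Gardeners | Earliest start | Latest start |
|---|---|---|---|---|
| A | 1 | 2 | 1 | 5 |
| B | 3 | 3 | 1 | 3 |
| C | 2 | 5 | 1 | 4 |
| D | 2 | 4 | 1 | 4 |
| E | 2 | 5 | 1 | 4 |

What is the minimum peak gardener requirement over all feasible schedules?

9

Early-start (A@1, B@1, C@1, D@1, E@1) gives peak 19: d1:19  d2:17  d3:3  d4:0  d5:0.
Shift C→2, D→4, E→4.
Schedule A@1, B@1, C@2, D@4, E@4: d1:5  d2:8  d3:8  d4:9  d5:9 — peak 9.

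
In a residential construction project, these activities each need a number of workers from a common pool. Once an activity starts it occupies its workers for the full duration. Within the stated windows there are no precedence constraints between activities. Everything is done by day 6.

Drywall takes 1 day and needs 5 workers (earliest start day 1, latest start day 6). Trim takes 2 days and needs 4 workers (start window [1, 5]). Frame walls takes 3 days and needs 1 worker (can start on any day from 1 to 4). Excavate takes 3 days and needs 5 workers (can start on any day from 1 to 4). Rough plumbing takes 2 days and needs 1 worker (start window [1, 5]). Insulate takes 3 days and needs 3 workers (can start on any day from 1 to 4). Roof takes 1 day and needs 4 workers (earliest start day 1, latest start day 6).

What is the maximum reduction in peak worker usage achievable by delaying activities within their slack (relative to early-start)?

14

Early-start peak: d1:23  d2:14  d3:9  d4:0  d5:0  d6:0 ⇒ 23.
Leveled (Drywall@1, Trim@1, Frame walls@2, Excavate@3, Rough plumbing@2, Insulate@4, Roof@6): d1:9  d2:6  d3:7  d4:9  d5:8  d6:7 ⇒ 9.
Reduction 23 − 9 = 14.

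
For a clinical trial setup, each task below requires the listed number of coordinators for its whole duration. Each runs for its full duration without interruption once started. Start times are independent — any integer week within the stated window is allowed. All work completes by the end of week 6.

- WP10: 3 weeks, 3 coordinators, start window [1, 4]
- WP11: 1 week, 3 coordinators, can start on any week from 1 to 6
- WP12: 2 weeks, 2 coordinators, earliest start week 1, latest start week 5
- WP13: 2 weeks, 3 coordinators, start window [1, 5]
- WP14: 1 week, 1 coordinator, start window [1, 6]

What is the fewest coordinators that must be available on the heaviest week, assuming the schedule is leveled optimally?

5

Early-start (WP10@1, WP11@1, WP12@1, WP13@1, WP14@1) gives peak 12: w1:12  w2:8  w3:3  w4:0  w5:0  w6:0.
Shift WP11→4, WP13→5, WP14→3.
Schedule WP10@1, WP11@4, WP12@1, WP13@5, WP14@3: w1:5  w2:5  w3:4  w4:3  w5:3  w6:3 — peak 5.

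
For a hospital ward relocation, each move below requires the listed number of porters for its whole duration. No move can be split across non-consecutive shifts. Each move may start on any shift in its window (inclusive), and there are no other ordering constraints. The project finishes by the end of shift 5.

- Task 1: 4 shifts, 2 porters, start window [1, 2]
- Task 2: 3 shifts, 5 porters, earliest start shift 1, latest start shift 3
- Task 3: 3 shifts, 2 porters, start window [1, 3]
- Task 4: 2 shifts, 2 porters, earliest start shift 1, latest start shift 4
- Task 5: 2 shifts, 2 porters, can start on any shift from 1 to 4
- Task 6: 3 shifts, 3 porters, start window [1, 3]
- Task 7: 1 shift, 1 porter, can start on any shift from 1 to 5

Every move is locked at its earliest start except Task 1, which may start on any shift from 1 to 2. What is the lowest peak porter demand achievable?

Task 1@1: s1:17  s2:16  s3:12  s4:2  s5:0 → peak 17
Task 1@2: s1:15  s2:16  s3:12  s4:2  s5:2 → peak 16
Best is Task 1@2, peak 16.

16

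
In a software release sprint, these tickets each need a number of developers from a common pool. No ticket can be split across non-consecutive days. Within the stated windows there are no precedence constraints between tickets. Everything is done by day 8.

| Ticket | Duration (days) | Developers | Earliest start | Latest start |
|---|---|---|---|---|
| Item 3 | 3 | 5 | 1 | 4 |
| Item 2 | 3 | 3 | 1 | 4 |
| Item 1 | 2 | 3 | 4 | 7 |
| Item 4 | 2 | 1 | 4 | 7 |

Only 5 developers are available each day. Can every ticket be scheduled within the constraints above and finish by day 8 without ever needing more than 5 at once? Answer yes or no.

yes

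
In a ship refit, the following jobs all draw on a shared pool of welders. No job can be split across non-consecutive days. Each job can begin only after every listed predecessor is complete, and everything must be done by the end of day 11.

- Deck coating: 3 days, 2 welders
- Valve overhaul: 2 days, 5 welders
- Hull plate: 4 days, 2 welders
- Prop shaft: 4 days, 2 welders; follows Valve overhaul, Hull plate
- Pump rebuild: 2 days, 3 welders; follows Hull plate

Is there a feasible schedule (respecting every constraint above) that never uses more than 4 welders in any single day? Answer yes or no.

The minimum achievable peak is 5; 4 < 5, so no feasible schedule stays within the cap.

no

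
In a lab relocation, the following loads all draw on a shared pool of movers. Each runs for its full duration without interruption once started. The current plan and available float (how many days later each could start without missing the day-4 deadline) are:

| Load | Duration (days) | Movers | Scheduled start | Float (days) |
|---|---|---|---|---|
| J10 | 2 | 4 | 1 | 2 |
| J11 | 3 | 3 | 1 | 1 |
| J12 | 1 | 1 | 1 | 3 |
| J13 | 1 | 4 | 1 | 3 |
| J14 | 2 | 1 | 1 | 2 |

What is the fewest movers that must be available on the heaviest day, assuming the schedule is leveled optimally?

7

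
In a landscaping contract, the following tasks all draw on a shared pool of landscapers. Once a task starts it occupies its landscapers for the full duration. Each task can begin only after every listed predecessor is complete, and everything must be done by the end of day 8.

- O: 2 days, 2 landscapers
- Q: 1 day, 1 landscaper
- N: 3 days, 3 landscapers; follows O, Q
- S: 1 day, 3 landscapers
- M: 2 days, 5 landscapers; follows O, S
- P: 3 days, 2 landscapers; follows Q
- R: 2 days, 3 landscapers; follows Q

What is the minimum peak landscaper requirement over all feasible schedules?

5

Early-start (O@1, Q@1, N@3, S@1, M@3, P@2, R@2) gives peak 13: d1:6  d2:7  d3:13  d4:10  d5:3  d6:0  d7:0  d8:0.
Shift O→2, N→4, M→7, P→4.
Schedule O@2, Q@1, N@4, S@1, M@7, P@4, R@2: d1:4  d2:5  d3:5  d4:5  d5:5  d6:5  d7:5  d8:5 — peak 5.
Total landscaper-days = 39 over 8 days ⇒ peak ≥ ⌈39/8⌉ = 5, so 5 is optimal.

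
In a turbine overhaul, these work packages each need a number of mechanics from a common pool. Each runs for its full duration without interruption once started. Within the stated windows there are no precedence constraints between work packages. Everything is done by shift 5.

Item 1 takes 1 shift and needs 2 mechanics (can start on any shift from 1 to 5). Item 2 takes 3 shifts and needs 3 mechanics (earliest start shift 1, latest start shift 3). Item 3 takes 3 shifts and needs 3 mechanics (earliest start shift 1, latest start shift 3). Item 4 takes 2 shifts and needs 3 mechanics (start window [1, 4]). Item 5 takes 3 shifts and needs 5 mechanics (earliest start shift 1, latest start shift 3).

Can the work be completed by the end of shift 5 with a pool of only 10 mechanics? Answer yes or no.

The minimum achievable peak is 11; 10 < 11, so no feasible schedule stays within the cap.

no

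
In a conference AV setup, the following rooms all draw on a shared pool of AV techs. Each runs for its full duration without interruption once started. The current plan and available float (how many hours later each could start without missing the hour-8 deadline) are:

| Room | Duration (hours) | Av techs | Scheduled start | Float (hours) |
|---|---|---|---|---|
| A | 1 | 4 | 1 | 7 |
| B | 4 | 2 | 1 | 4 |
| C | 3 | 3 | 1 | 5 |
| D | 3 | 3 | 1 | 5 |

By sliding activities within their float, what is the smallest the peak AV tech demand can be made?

Early-start (A@1, B@1, C@1, D@1) gives peak 12: h1:12  h2:8  h3:8  h4:2  h5:0  h6:0  h7:0  h8:0.
Shift B→2, C→2, D→5.
Schedule A@1, B@2, C@2, D@5: h1:4  h2:5  h3:5  h4:5  h5:5  h6:3  h7:3  h8:0 — peak 5.

5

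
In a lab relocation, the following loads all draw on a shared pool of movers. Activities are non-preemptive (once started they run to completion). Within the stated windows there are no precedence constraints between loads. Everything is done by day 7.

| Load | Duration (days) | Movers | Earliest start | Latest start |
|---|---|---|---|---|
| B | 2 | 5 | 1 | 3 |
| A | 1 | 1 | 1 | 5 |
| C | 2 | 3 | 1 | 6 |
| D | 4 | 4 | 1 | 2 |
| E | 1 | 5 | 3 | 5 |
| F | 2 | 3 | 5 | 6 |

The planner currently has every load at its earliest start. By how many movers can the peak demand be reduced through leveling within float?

4

Early-start peak: d1:13  d2:12  d3:9  d4:4  d5:3  d6:3  d7:0 ⇒ 13.
Leveled (B@1, A@1, C@3, D@2, E@5, F@6): d1:6  d2:9  d3:7  d4:7  d5:9  d6:3  d7:3 ⇒ 9.
Reduction 13 − 9 = 4.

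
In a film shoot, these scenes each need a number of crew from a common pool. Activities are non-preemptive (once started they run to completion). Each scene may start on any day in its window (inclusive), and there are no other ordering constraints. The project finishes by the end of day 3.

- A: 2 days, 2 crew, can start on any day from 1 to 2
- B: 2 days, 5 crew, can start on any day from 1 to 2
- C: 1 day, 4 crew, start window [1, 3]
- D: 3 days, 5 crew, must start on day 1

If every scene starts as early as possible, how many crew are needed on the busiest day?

Early-start schedule: A@1, B@1, C@1, D@1.
Load per day: day 1: 16, day 2: 12, day 3: 5.
Peak is 16.

16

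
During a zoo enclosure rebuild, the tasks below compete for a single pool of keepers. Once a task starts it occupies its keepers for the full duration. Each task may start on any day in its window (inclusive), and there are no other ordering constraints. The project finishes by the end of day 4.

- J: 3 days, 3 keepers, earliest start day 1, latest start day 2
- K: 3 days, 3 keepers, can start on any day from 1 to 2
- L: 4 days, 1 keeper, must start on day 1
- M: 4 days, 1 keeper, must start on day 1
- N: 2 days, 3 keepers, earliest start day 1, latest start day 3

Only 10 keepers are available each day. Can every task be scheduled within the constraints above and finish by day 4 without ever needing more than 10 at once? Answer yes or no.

The minimum achievable peak is 11; 10 < 11, so no feasible schedule stays within the cap.

no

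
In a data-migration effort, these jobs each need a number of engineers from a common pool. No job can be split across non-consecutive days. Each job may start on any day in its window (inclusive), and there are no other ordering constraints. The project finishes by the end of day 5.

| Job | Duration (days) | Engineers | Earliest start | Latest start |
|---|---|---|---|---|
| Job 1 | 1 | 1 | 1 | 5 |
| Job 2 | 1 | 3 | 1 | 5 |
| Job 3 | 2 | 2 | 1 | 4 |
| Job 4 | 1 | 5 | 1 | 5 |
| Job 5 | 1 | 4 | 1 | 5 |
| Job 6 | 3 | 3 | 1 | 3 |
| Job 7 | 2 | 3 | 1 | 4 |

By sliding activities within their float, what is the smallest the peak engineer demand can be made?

Early-start (Job 1@1, Job 2@1, Job 3@1, Job 4@1, Job 5@1, Job 6@1, Job 7@1) gives peak 21: d1:21  d2:8  d3:3  d4:0  d5:0.
Shift Job 4→2, Job 5→3, Job 6→3, Job 7→4.
Schedule Job 1@1, Job 2@1, Job 3@1, Job 4@2, Job 5@3, Job 6@3, Job 7@4: d1:6  d2:7  d3:7  d4:6  d5:6 — peak 7.
Total engineer-days = 32 over 5 days ⇒ peak ≥ ⌈32/5⌉ = 7, so 7 is optimal.

7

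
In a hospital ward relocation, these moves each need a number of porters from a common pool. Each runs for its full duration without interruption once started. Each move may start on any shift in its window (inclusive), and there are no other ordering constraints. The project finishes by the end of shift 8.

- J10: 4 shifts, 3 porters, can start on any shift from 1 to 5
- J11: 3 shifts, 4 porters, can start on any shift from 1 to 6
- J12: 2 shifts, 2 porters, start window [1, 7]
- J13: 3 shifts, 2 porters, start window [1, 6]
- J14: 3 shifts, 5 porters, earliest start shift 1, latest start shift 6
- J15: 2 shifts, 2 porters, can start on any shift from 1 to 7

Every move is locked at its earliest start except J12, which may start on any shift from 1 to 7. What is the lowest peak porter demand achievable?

16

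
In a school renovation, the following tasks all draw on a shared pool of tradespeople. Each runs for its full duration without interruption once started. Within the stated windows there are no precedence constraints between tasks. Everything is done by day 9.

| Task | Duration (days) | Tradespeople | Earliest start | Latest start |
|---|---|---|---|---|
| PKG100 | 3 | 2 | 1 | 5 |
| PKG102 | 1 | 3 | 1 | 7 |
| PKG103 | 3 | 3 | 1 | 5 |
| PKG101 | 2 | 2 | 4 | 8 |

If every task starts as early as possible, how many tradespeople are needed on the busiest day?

Early-start schedule: PKG100@1, PKG102@1, PKG103@1, PKG101@4.
Load per day: day 1: 8, day 2: 5, day 3: 5, day 4: 2, day 5: 2, day 6: 0, day 7: 0, day 8: 0, day 9: 0.
Peak is 8.

8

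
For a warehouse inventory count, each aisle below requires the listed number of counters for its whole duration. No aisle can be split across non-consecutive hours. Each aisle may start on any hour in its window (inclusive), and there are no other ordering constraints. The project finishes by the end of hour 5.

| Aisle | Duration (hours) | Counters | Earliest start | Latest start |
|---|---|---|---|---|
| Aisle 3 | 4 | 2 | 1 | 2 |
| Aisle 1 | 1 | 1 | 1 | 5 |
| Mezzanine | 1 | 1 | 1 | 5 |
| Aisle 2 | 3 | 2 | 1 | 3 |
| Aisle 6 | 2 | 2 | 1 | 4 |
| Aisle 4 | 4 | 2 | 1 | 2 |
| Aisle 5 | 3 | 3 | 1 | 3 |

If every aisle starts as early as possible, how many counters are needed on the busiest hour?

13

Early-start schedule: Aisle 3@1, Aisle 1@1, Mezzanine@1, Aisle 2@1, Aisle 6@1, Aisle 4@1, Aisle 5@1.
Load per hour: hour 1: 13, hour 2: 11, hour 3: 9, hour 4: 4, hour 5: 0.
Peak is 13.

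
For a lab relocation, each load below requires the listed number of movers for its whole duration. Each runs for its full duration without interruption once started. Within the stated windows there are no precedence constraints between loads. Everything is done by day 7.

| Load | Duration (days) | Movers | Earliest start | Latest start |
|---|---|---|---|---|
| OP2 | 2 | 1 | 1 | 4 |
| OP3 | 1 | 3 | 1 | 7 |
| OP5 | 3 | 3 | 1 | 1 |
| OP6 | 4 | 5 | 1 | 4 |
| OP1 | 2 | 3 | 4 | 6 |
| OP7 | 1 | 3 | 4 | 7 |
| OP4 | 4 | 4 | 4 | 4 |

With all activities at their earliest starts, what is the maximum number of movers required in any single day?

15

Early-start schedule: OP2@1, OP3@1, OP5@1, OP6@1, OP1@4, OP7@4, OP4@4.
Load per day: day 1: 12, day 2: 9, day 3: 8, day 4: 15, day 5: 7, day 6: 4, day 7: 4.
Peak is 15.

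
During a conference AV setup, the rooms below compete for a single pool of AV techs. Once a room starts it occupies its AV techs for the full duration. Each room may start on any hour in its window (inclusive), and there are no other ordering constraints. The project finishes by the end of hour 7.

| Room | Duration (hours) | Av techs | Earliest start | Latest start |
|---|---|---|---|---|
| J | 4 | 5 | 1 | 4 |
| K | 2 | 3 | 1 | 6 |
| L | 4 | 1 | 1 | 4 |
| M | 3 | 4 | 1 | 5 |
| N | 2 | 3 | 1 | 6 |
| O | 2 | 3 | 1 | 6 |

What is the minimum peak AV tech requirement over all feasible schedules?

Early-start (J@1, K@1, L@1, M@1, N@1, O@1) gives peak 19: h1:19  h2:19  h3:10  h4:6  h5:0  h6:0  h7:0.
Shift M→5, N→3, O→5.
Schedule J@1, K@1, L@1, M@5, N@3, O@5: h1:9  h2:9  h3:9  h4:9  h5:7  h6:7  h7:4 — peak 9.

9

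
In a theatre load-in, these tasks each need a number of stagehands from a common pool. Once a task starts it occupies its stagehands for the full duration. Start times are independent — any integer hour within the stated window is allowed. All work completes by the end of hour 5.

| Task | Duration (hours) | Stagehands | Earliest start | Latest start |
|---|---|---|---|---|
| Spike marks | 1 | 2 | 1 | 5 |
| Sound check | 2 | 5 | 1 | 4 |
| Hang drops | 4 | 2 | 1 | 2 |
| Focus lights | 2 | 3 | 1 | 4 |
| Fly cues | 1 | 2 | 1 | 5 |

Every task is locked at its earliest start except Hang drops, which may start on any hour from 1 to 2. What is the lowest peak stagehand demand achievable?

12

Hang drops@1: h1:14  h2:10  h3:2  h4:2  h5:0 → peak 14
Hang drops@2: h1:12  h2:10  h3:2  h4:2  h5:2 → peak 12
Best is Hang drops@2, peak 12.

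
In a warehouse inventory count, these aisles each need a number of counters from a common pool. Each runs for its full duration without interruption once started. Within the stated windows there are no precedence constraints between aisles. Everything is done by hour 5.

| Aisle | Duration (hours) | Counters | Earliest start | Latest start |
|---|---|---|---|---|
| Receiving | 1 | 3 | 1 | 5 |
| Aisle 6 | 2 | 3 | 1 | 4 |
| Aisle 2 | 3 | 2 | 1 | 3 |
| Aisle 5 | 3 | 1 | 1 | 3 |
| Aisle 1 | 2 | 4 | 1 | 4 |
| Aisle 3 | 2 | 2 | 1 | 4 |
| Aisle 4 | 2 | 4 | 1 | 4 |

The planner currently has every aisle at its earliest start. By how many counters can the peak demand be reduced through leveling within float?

11

Early-start peak: h1:19  h2:16  h3:3  h4:0  h5:0 ⇒ 19.
Leveled (Receiving@1, Aisle 6@1, Aisle 2@3, Aisle 5@1, Aisle 1@2, Aisle 3@4, Aisle 4@4): h1:7  h2:8  h3:7  h4:8  h5:8 ⇒ 8.
Reduction 19 − 8 = 11.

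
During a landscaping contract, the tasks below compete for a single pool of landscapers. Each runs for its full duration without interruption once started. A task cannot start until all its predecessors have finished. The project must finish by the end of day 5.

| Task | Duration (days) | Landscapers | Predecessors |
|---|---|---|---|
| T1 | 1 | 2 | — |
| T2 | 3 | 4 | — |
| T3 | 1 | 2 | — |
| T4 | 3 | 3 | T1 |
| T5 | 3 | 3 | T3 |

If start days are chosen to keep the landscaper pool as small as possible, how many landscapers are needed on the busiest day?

Schedule T1@1, T2@1, T3@1, T4@2, T5@2: d1:8  d2:10  d3:10  d4:6  d5:0 — peak 10.

10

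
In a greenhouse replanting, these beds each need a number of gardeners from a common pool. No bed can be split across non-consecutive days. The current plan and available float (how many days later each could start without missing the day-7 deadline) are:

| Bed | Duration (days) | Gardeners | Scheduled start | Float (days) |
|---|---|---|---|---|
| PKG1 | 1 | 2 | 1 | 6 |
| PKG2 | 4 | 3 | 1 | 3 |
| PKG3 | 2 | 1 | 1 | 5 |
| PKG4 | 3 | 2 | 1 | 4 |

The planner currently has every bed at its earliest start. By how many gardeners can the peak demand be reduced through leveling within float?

Early-start peak: d1:8  d2:6  d3:5  d4:3  d5:0  d6:0  d7:0 ⇒ 8.
Leveled (PKG1@1, PKG2@4, PKG3@2, PKG4@1): d1:4  d2:3  d3:3  d4:3  d5:3  d6:3  d7:3 ⇒ 4.
Reduction 8 − 4 = 4.

4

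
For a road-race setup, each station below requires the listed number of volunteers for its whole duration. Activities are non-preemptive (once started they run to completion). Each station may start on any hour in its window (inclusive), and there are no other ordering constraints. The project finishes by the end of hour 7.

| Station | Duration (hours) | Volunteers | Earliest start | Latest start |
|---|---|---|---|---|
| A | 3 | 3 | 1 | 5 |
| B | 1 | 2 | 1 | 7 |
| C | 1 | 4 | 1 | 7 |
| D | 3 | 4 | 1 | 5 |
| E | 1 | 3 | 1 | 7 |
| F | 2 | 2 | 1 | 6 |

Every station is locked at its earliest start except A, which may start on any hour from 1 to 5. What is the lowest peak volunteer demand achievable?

A@1: h1:18  h2:9  h3:7  h4:0  h5:0  h6:0  h7:0 → peak 18
A@2: h1:15  h2:9  h3:7  h4:3  h5:0  h6:0  h7:0 → peak 15
A@3: h1:15  h2:6  h3:7  h4:3  h5:3  h6:0  h7:0 → peak 15
A@4: h1:15  h2:6  h3:4  h4:3  h5:3  h6:3  h7:0 → peak 15
A@5: h1:15  h2:6  h3:4  h4:0  h5:3  h6:3  h7:3 → peak 15
Best is A@2, peak 15.

15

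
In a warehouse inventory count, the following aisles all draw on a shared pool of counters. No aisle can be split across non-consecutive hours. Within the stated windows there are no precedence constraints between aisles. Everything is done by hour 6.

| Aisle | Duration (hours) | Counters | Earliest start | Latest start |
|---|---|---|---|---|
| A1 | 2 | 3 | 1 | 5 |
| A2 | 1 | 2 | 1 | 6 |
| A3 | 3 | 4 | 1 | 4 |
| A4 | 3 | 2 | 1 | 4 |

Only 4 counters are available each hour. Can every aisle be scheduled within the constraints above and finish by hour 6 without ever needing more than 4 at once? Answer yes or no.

Total counter-hours = 26; over 6 hours the average is 26/6 > 4, so some hour must exceed 4.

no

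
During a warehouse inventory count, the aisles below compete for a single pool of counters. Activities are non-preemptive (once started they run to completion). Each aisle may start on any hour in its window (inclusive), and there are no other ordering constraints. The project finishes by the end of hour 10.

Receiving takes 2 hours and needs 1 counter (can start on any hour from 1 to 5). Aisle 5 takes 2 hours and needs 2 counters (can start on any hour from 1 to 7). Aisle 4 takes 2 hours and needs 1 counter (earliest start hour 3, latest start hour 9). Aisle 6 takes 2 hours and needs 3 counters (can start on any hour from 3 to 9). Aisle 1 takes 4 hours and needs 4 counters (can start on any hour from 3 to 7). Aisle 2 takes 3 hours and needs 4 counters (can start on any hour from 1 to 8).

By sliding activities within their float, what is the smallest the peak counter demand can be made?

Early-start (Receiving@1, Aisle 5@1, Aisle 4@3, Aisle 6@3, Aisle 1@3, Aisle 2@1) gives peak 12: h1:7  h2:7  h3:12  h4:8  h5:4  h6:4  h7:0  h8:0  h9:0  h10:0.
Shift Aisle 5→4, Aisle 6→5, Aisle 1→7.
Schedule Receiving@1, Aisle 5@4, Aisle 4@3, Aisle 6@5, Aisle 1@7, Aisle 2@1: h1:5  h2:5  h3:5  h4:3  h5:5  h6:3  h7:4  h8:4  h9:4  h10:4 — peak 5.
Total counter-hours = 42 over 10 hours ⇒ peak ≥ ⌈42/10⌉ = 5, so 5 is optimal.

5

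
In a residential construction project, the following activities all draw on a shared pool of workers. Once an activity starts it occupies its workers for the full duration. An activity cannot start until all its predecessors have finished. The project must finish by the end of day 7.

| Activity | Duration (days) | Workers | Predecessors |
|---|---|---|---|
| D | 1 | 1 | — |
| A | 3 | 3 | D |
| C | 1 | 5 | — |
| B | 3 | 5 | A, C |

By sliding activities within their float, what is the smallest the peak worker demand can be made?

Schedule D@1, A@2, C@1, B@5: d1:6  d2:3  d3:3  d4:3  d5:5  d6:5  d7:5 — peak 6.
No arrangement of the 4 feasible schedules does better.

6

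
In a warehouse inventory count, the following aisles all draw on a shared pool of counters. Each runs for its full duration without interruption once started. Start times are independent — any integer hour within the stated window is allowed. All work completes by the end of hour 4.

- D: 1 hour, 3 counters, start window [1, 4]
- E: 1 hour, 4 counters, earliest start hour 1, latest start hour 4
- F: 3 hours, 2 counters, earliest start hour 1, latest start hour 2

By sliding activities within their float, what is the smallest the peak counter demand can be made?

Early-start (D@1, E@1, F@1) gives peak 9: h1:9  h2:2  h3:2  h4:0.
Shift E→4.
Schedule D@1, E@4, F@1: h1:5  h2:2  h3:2  h4:4 — peak 5.

5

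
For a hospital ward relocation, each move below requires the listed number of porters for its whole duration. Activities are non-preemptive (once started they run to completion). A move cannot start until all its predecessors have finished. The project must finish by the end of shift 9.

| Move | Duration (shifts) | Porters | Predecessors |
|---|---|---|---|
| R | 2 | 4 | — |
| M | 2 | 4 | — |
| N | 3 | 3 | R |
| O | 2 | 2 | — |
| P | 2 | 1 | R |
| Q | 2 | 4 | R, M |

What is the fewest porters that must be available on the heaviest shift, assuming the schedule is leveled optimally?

5

Early-start (R@1, M@1, N@3, O@1, P@3, Q@3) gives peak 10: s1:10  s2:10  s3:8  s4:8  s5:3  s6:0  s7:0  s8:0  s9:0.
Shift M→3, N→5, O→5, Q→8.
Schedule R@1, M@3, N@5, O@5, P@3, Q@8: s1:4  s2:4  s3:5  s4:5  s5:5  s6:5  s7:3  s8:4  s9:4 — peak 5.
Total porter-shifts = 39 over 9 shifts ⇒ peak ≥ ⌈39/9⌉ = 5, so 5 is optimal.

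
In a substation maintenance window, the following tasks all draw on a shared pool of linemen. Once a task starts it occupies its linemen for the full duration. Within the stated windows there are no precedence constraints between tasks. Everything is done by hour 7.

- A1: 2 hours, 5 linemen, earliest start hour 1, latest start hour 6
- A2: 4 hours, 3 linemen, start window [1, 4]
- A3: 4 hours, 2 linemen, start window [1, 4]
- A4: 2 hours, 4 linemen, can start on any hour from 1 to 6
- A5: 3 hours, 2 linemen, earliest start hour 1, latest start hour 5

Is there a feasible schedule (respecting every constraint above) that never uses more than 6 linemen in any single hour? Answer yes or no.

no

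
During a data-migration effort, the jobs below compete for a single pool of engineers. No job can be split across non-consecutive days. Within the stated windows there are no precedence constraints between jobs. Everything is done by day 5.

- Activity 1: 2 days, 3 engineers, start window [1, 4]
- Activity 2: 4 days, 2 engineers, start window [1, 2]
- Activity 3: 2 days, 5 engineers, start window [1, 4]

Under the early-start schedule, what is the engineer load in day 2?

10

At early start, day 2 has: Activity 1, Activity 2, Activity 3.
Demand: 3 + 2 + 5 = 10.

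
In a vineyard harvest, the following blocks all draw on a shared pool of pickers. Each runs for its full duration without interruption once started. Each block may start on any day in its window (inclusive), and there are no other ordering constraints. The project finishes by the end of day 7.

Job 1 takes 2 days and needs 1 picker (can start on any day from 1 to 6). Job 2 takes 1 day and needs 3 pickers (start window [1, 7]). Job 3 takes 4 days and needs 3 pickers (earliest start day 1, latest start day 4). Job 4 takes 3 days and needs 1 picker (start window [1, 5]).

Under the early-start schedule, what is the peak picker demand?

8

Early-start schedule: Job 1@1, Job 2@1, Job 3@1, Job 4@1.
Load per day: day 1: 8, day 2: 5, day 3: 4, day 4: 3, day 5: 0, day 6: 0, day 7: 0.
Peak is 8.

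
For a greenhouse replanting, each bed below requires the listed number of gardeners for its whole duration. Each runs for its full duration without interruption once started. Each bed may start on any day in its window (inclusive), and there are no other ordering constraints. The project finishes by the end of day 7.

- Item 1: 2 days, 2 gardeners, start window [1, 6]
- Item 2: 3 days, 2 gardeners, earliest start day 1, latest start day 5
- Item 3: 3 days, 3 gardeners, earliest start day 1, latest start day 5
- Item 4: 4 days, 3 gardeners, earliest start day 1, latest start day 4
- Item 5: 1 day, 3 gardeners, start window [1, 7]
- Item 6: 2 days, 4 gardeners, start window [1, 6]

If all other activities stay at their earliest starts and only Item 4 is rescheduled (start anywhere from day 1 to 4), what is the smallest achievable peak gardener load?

14

Item 4@1: d1:17  d2:14  d3:8  d4:3  d5:0  d6:0  d7:0 → peak 17
Item 4@2: d1:14  d2:14  d3:8  d4:3  d5:3  d6:0  d7:0 → peak 14
Item 4@3: d1:14  d2:11  d3:8  d4:3  d5:3  d6:3  d7:0 → peak 14
Item 4@4: d1:14  d2:11  d3:5  d4:3  d5:3  d6:3  d7:3 → peak 14
Best is Item 4@2, peak 14.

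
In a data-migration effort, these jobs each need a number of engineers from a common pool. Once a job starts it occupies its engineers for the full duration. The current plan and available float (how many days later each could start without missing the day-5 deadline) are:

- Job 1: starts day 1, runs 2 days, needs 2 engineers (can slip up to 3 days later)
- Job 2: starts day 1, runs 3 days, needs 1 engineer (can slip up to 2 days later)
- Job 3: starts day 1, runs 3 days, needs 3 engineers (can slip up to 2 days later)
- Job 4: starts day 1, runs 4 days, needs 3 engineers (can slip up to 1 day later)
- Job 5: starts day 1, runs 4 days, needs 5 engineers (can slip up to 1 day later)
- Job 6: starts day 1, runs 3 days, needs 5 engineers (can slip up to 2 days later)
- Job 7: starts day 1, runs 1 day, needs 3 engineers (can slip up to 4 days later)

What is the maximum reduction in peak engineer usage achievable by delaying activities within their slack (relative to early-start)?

5

Early-start peak: d1:22  d2:19  d3:17  d4:8  d5:0 ⇒ 22.
Leveled (Job 1@1, Job 2@1, Job 3@1, Job 4@1, Job 5@1, Job 6@3, Job 7@1): d1:17  d2:14  d3:17  d4:13  d5:5 ⇒ 17.
Reduction 22 − 17 = 5.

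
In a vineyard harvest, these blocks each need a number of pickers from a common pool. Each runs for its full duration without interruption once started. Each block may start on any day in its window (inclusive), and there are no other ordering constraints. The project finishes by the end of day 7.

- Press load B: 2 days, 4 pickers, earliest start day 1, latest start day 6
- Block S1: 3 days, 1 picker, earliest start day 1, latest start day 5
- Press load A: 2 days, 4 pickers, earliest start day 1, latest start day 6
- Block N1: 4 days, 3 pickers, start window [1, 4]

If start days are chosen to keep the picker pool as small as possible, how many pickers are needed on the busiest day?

Early-start (Press load B@1, Block S1@1, Press load A@1, Block N1@1) gives peak 12: d1:12  d2:12  d3:4  d4:3  d5:0  d6:0  d7:0.
Shift Press load A→3, Block N1→4.
Schedule Press load B@1, Block S1@1, Press load A@3, Block N1@4: d1:5  d2:5  d3:5  d4:7  d5:3  d6:3  d7:3 — peak 7.

7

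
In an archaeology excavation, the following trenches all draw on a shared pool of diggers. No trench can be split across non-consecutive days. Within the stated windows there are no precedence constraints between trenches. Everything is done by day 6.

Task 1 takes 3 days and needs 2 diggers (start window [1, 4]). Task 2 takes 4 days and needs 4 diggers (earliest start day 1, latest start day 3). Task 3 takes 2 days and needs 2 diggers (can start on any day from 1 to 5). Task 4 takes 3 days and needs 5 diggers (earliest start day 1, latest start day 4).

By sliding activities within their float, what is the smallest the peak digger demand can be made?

Early-start (Task 1@1, Task 2@1, Task 3@1, Task 4@1) gives peak 13: d1:13  d2:13  d3:11  d4:4  d5:0  d6:0.
Shift Task 4→4.
Schedule Task 1@1, Task 2@1, Task 3@1, Task 4@4: d1:8  d2:8  d3:6  d4:9  d5:5  d6:5 — peak 9.

9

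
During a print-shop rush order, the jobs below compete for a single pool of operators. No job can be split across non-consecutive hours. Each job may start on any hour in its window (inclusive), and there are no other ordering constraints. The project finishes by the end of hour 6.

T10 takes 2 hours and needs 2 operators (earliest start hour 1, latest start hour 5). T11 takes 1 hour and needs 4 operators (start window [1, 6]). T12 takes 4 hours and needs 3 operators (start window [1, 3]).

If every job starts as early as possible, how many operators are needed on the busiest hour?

9

Early-start schedule: T10@1, T11@1, T12@1.
Load per hour: hour 1: 9, hour 2: 5, hour 3: 3, hour 4: 3, hour 5: 0, hour 6: 0.
Peak is 9.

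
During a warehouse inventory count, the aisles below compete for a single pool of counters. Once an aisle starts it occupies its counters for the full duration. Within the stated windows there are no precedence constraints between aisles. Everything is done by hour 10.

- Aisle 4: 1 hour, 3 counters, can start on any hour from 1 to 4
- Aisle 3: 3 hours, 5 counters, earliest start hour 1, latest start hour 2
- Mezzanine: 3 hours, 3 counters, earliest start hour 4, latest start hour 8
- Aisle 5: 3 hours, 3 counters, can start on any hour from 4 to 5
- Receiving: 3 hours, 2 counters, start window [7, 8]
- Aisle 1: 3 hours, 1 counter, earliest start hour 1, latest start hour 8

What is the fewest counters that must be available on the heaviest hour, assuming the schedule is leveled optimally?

5

Early-start (Aisle 4@1, Aisle 3@1, Mezzanine@4, Aisle 5@4, Receiving@7, Aisle 1@1) gives peak 9: h1:9  h2:6  h3:6  h4:6  h5:6  h6:6  h7:2  h8:2  h9:2  h10:0.
Shift Aisle 3→2, Mezzanine→8, Aisle 5→5, Receiving→8, Aisle 1→5.
Schedule Aisle 4@1, Aisle 3@2, Mezzanine@8, Aisle 5@5, Receiving@8, Aisle 1@5: h1:3  h2:5  h3:5  h4:5  h5:4  h6:4  h7:4  h8:5  h9:5  h10:5 — peak 5.
Total counter-hours = 45 over 10 hours ⇒ peak ≥ ⌈45/10⌉ = 5, so 5 is optimal.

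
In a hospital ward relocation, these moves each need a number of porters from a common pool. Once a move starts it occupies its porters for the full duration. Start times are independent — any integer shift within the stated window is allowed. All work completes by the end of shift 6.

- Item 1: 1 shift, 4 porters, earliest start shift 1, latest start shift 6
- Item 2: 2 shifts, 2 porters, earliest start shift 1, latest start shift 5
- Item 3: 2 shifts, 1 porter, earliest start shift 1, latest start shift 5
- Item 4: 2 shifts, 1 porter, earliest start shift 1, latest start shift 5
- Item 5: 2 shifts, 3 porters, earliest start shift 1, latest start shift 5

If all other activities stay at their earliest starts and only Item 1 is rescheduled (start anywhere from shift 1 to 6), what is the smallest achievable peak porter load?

Item 1@1: s1:11  s2:7  s3:0  s4:0  s5:0  s6:0 → peak 11
Item 1@2: s1:7  s2:11  s3:0  s4:0  s5:0  s6:0 → peak 11
Item 1@3: s1:7  s2:7  s3:4  s4:0  s5:0  s6:0 → peak 7
Item 1@4: s1:7  s2:7  s3:0  s4:4  s5:0  s6:0 → peak 7
Item 1@5: s1:7  s2:7  s3:0  s4:0  s5:4  s6:0 → peak 7
Item 1@6: s1:7  s2:7  s3:0  s4:0  s5:0  s6:4 → peak 7
Best is Item 1@3, peak 7.

7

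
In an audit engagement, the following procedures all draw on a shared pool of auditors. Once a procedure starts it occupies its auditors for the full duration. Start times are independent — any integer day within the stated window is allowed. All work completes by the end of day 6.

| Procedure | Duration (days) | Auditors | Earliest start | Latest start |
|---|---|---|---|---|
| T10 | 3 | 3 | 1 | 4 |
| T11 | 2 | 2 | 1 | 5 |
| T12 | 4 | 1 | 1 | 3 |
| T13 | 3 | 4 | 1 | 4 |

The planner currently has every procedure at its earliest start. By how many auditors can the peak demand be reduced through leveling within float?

5

Early-start peak: d1:10  d2:10  d3:8  d4:1  d5:0  d6:0 ⇒ 10.
Leveled (T10@1, T11@1, T12@3, T13@4): d1:5  d2:5  d3:4  d4:5  d5:5  d6:5 ⇒ 5.
Reduction 10 − 5 = 5.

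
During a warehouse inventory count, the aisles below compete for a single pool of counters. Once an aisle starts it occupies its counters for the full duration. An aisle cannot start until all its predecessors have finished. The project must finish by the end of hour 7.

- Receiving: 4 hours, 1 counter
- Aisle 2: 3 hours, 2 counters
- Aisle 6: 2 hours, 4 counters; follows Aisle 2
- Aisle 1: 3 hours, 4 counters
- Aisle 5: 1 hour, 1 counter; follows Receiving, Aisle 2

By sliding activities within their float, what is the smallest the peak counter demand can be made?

Schedule Receiving@1, Aisle 2@1, Aisle 6@4, Aisle 1@1, Aisle 5@5: h1:7  h2:7  h3:7  h4:5  h5:5  h6:0  h7:0 — peak 7.

7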